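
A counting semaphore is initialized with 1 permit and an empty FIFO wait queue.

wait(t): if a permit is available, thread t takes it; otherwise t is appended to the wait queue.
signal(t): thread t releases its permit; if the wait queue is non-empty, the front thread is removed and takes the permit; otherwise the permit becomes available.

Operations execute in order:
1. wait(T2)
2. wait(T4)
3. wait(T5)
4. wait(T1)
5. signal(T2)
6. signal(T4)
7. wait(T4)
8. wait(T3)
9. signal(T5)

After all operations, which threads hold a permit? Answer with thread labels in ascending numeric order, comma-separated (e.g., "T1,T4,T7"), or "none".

Step 1: wait(T2) -> count=0 queue=[] holders={T2}
Step 2: wait(T4) -> count=0 queue=[T4] holders={T2}
Step 3: wait(T5) -> count=0 queue=[T4,T5] holders={T2}
Step 4: wait(T1) -> count=0 queue=[T4,T5,T1] holders={T2}
Step 5: signal(T2) -> count=0 queue=[T5,T1] holders={T4}
Step 6: signal(T4) -> count=0 queue=[T1] holders={T5}
Step 7: wait(T4) -> count=0 queue=[T1,T4] holders={T5}
Step 8: wait(T3) -> count=0 queue=[T1,T4,T3] holders={T5}
Step 9: signal(T5) -> count=0 queue=[T4,T3] holders={T1}
Final holders: T1

Answer: T1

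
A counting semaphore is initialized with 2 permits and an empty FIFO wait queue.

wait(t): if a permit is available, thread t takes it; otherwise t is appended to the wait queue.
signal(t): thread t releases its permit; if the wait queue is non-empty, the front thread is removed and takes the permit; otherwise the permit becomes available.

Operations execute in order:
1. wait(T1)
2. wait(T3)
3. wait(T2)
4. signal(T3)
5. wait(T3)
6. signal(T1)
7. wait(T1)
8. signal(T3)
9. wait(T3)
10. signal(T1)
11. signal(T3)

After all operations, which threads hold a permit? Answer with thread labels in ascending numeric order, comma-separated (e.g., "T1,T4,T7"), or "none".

Answer: T2

Derivation:
Step 1: wait(T1) -> count=1 queue=[] holders={T1}
Step 2: wait(T3) -> count=0 queue=[] holders={T1,T3}
Step 3: wait(T2) -> count=0 queue=[T2] holders={T1,T3}
Step 4: signal(T3) -> count=0 queue=[] holders={T1,T2}
Step 5: wait(T3) -> count=0 queue=[T3] holders={T1,T2}
Step 6: signal(T1) -> count=0 queue=[] holders={T2,T3}
Step 7: wait(T1) -> count=0 queue=[T1] holders={T2,T3}
Step 8: signal(T3) -> count=0 queue=[] holders={T1,T2}
Step 9: wait(T3) -> count=0 queue=[T3] holders={T1,T2}
Step 10: signal(T1) -> count=0 queue=[] holders={T2,T3}
Step 11: signal(T3) -> count=1 queue=[] holders={T2}
Final holders: T2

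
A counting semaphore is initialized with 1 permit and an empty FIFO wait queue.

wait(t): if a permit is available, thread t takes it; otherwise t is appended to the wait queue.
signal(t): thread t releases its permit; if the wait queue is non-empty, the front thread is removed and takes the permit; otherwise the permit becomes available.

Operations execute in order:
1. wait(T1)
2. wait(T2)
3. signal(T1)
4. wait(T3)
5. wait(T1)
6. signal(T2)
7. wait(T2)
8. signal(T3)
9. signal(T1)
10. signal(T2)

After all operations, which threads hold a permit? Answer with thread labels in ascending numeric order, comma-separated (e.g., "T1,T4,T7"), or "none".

Step 1: wait(T1) -> count=0 queue=[] holders={T1}
Step 2: wait(T2) -> count=0 queue=[T2] holders={T1}
Step 3: signal(T1) -> count=0 queue=[] holders={T2}
Step 4: wait(T3) -> count=0 queue=[T3] holders={T2}
Step 5: wait(T1) -> count=0 queue=[T3,T1] holders={T2}
Step 6: signal(T2) -> count=0 queue=[T1] holders={T3}
Step 7: wait(T2) -> count=0 queue=[T1,T2] holders={T3}
Step 8: signal(T3) -> count=0 queue=[T2] holders={T1}
Step 9: signal(T1) -> count=0 queue=[] holders={T2}
Step 10: signal(T2) -> count=1 queue=[] holders={none}
Final holders: none

Answer: none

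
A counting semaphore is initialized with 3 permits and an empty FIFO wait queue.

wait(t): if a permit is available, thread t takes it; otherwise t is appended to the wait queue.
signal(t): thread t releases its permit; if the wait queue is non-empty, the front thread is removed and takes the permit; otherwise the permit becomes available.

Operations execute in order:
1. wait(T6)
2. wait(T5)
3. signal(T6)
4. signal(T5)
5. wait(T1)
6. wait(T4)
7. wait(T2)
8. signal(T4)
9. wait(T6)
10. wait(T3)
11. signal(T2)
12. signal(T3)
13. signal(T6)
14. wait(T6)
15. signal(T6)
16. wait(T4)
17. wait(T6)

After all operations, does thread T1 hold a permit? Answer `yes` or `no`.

Step 1: wait(T6) -> count=2 queue=[] holders={T6}
Step 2: wait(T5) -> count=1 queue=[] holders={T5,T6}
Step 3: signal(T6) -> count=2 queue=[] holders={T5}
Step 4: signal(T5) -> count=3 queue=[] holders={none}
Step 5: wait(T1) -> count=2 queue=[] holders={T1}
Step 6: wait(T4) -> count=1 queue=[] holders={T1,T4}
Step 7: wait(T2) -> count=0 queue=[] holders={T1,T2,T4}
Step 8: signal(T4) -> count=1 queue=[] holders={T1,T2}
Step 9: wait(T6) -> count=0 queue=[] holders={T1,T2,T6}
Step 10: wait(T3) -> count=0 queue=[T3] holders={T1,T2,T6}
Step 11: signal(T2) -> count=0 queue=[] holders={T1,T3,T6}
Step 12: signal(T3) -> count=1 queue=[] holders={T1,T6}
Step 13: signal(T6) -> count=2 queue=[] holders={T1}
Step 14: wait(T6) -> count=1 queue=[] holders={T1,T6}
Step 15: signal(T6) -> count=2 queue=[] holders={T1}
Step 16: wait(T4) -> count=1 queue=[] holders={T1,T4}
Step 17: wait(T6) -> count=0 queue=[] holders={T1,T4,T6}
Final holders: {T1,T4,T6} -> T1 in holders

Answer: yes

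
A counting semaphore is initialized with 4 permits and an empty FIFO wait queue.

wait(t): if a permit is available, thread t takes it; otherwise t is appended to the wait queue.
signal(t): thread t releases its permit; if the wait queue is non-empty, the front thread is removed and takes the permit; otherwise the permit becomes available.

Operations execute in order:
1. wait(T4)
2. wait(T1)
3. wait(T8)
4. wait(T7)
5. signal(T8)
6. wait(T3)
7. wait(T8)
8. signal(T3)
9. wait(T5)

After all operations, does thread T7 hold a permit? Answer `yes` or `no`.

Answer: yes

Derivation:
Step 1: wait(T4) -> count=3 queue=[] holders={T4}
Step 2: wait(T1) -> count=2 queue=[] holders={T1,T4}
Step 3: wait(T8) -> count=1 queue=[] holders={T1,T4,T8}
Step 4: wait(T7) -> count=0 queue=[] holders={T1,T4,T7,T8}
Step 5: signal(T8) -> count=1 queue=[] holders={T1,T4,T7}
Step 6: wait(T3) -> count=0 queue=[] holders={T1,T3,T4,T7}
Step 7: wait(T8) -> count=0 queue=[T8] holders={T1,T3,T4,T7}
Step 8: signal(T3) -> count=0 queue=[] holders={T1,T4,T7,T8}
Step 9: wait(T5) -> count=0 queue=[T5] holders={T1,T4,T7,T8}
Final holders: {T1,T4,T7,T8} -> T7 in holders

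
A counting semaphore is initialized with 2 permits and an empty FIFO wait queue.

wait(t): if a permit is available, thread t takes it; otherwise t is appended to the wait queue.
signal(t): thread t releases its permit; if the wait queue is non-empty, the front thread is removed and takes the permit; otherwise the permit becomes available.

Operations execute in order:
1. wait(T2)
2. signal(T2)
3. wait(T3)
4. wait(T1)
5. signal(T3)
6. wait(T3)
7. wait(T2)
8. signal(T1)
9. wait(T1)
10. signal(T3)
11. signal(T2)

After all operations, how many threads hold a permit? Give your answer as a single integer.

Answer: 1

Derivation:
Step 1: wait(T2) -> count=1 queue=[] holders={T2}
Step 2: signal(T2) -> count=2 queue=[] holders={none}
Step 3: wait(T3) -> count=1 queue=[] holders={T3}
Step 4: wait(T1) -> count=0 queue=[] holders={T1,T3}
Step 5: signal(T3) -> count=1 queue=[] holders={T1}
Step 6: wait(T3) -> count=0 queue=[] holders={T1,T3}
Step 7: wait(T2) -> count=0 queue=[T2] holders={T1,T3}
Step 8: signal(T1) -> count=0 queue=[] holders={T2,T3}
Step 9: wait(T1) -> count=0 queue=[T1] holders={T2,T3}
Step 10: signal(T3) -> count=0 queue=[] holders={T1,T2}
Step 11: signal(T2) -> count=1 queue=[] holders={T1}
Final holders: {T1} -> 1 thread(s)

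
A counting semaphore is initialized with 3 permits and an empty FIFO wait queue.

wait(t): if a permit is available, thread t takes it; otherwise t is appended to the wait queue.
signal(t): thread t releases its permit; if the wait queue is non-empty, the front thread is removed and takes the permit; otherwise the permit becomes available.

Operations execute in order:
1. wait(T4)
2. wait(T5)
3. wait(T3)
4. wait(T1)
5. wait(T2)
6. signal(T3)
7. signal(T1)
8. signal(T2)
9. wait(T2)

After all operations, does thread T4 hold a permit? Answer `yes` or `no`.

Answer: yes

Derivation:
Step 1: wait(T4) -> count=2 queue=[] holders={T4}
Step 2: wait(T5) -> count=1 queue=[] holders={T4,T5}
Step 3: wait(T3) -> count=0 queue=[] holders={T3,T4,T5}
Step 4: wait(T1) -> count=0 queue=[T1] holders={T3,T4,T5}
Step 5: wait(T2) -> count=0 queue=[T1,T2] holders={T3,T4,T5}
Step 6: signal(T3) -> count=0 queue=[T2] holders={T1,T4,T5}
Step 7: signal(T1) -> count=0 queue=[] holders={T2,T4,T5}
Step 8: signal(T2) -> count=1 queue=[] holders={T4,T5}
Step 9: wait(T2) -> count=0 queue=[] holders={T2,T4,T5}
Final holders: {T2,T4,T5} -> T4 in holders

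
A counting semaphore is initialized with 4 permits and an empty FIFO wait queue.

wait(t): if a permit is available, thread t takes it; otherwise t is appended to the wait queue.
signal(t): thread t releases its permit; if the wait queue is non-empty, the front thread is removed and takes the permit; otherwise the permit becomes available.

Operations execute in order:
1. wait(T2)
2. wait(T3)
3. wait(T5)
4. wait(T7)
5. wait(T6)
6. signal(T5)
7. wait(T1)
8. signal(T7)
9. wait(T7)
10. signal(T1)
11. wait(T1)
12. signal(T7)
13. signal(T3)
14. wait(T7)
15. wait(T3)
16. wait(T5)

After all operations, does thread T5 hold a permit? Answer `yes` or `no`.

Step 1: wait(T2) -> count=3 queue=[] holders={T2}
Step 2: wait(T3) -> count=2 queue=[] holders={T2,T3}
Step 3: wait(T5) -> count=1 queue=[] holders={T2,T3,T5}
Step 4: wait(T7) -> count=0 queue=[] holders={T2,T3,T5,T7}
Step 5: wait(T6) -> count=0 queue=[T6] holders={T2,T3,T5,T7}
Step 6: signal(T5) -> count=0 queue=[] holders={T2,T3,T6,T7}
Step 7: wait(T1) -> count=0 queue=[T1] holders={T2,T3,T6,T7}
Step 8: signal(T7) -> count=0 queue=[] holders={T1,T2,T3,T6}
Step 9: wait(T7) -> count=0 queue=[T7] holders={T1,T2,T3,T6}
Step 10: signal(T1) -> count=0 queue=[] holders={T2,T3,T6,T7}
Step 11: wait(T1) -> count=0 queue=[T1] holders={T2,T3,T6,T7}
Step 12: signal(T7) -> count=0 queue=[] holders={T1,T2,T3,T6}
Step 13: signal(T3) -> count=1 queue=[] holders={T1,T2,T6}
Step 14: wait(T7) -> count=0 queue=[] holders={T1,T2,T6,T7}
Step 15: wait(T3) -> count=0 queue=[T3] holders={T1,T2,T6,T7}
Step 16: wait(T5) -> count=0 queue=[T3,T5] holders={T1,T2,T6,T7}
Final holders: {T1,T2,T6,T7} -> T5 not in holders

Answer: no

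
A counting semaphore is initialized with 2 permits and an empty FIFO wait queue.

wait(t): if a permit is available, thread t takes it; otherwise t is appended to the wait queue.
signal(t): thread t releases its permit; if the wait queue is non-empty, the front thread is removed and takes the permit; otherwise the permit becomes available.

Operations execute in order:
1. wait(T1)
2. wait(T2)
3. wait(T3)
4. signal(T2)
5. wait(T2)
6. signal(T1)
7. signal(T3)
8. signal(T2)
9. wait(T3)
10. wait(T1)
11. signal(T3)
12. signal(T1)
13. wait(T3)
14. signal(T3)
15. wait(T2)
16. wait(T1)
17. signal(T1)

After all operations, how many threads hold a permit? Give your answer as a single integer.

Answer: 1

Derivation:
Step 1: wait(T1) -> count=1 queue=[] holders={T1}
Step 2: wait(T2) -> count=0 queue=[] holders={T1,T2}
Step 3: wait(T3) -> count=0 queue=[T3] holders={T1,T2}
Step 4: signal(T2) -> count=0 queue=[] holders={T1,T3}
Step 5: wait(T2) -> count=0 queue=[T2] holders={T1,T3}
Step 6: signal(T1) -> count=0 queue=[] holders={T2,T3}
Step 7: signal(T3) -> count=1 queue=[] holders={T2}
Step 8: signal(T2) -> count=2 queue=[] holders={none}
Step 9: wait(T3) -> count=1 queue=[] holders={T3}
Step 10: wait(T1) -> count=0 queue=[] holders={T1,T3}
Step 11: signal(T3) -> count=1 queue=[] holders={T1}
Step 12: signal(T1) -> count=2 queue=[] holders={none}
Step 13: wait(T3) -> count=1 queue=[] holders={T3}
Step 14: signal(T3) -> count=2 queue=[] holders={none}
Step 15: wait(T2) -> count=1 queue=[] holders={T2}
Step 16: wait(T1) -> count=0 queue=[] holders={T1,T2}
Step 17: signal(T1) -> count=1 queue=[] holders={T2}
Final holders: {T2} -> 1 thread(s)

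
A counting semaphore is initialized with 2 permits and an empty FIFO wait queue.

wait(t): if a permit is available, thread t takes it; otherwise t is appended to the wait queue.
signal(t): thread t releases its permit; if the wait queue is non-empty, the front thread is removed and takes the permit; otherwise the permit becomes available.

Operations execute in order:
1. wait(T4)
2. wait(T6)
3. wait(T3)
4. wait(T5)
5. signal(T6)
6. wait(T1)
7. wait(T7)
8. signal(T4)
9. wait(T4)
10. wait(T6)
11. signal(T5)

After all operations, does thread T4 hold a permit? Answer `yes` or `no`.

Answer: no

Derivation:
Step 1: wait(T4) -> count=1 queue=[] holders={T4}
Step 2: wait(T6) -> count=0 queue=[] holders={T4,T6}
Step 3: wait(T3) -> count=0 queue=[T3] holders={T4,T6}
Step 4: wait(T5) -> count=0 queue=[T3,T5] holders={T4,T6}
Step 5: signal(T6) -> count=0 queue=[T5] holders={T3,T4}
Step 6: wait(T1) -> count=0 queue=[T5,T1] holders={T3,T4}
Step 7: wait(T7) -> count=0 queue=[T5,T1,T7] holders={T3,T4}
Step 8: signal(T4) -> count=0 queue=[T1,T7] holders={T3,T5}
Step 9: wait(T4) -> count=0 queue=[T1,T7,T4] holders={T3,T5}
Step 10: wait(T6) -> count=0 queue=[T1,T7,T4,T6] holders={T3,T5}
Step 11: signal(T5) -> count=0 queue=[T7,T4,T6] holders={T1,T3}
Final holders: {T1,T3} -> T4 not in holders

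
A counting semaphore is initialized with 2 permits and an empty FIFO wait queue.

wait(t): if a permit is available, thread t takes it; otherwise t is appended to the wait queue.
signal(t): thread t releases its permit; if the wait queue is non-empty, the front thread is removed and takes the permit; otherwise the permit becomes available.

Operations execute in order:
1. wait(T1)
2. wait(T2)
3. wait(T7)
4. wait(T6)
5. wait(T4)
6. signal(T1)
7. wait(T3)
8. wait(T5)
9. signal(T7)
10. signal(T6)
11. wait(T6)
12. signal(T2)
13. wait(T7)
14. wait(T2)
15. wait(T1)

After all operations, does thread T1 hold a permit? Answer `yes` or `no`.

Step 1: wait(T1) -> count=1 queue=[] holders={T1}
Step 2: wait(T2) -> count=0 queue=[] holders={T1,T2}
Step 3: wait(T7) -> count=0 queue=[T7] holders={T1,T2}
Step 4: wait(T6) -> count=0 queue=[T7,T6] holders={T1,T2}
Step 5: wait(T4) -> count=0 queue=[T7,T6,T4] holders={T1,T2}
Step 6: signal(T1) -> count=0 queue=[T6,T4] holders={T2,T7}
Step 7: wait(T3) -> count=0 queue=[T6,T4,T3] holders={T2,T7}
Step 8: wait(T5) -> count=0 queue=[T6,T4,T3,T5] holders={T2,T7}
Step 9: signal(T7) -> count=0 queue=[T4,T3,T5] holders={T2,T6}
Step 10: signal(T6) -> count=0 queue=[T3,T5] holders={T2,T4}
Step 11: wait(T6) -> count=0 queue=[T3,T5,T6] holders={T2,T4}
Step 12: signal(T2) -> count=0 queue=[T5,T6] holders={T3,T4}
Step 13: wait(T7) -> count=0 queue=[T5,T6,T7] holders={T3,T4}
Step 14: wait(T2) -> count=0 queue=[T5,T6,T7,T2] holders={T3,T4}
Step 15: wait(T1) -> count=0 queue=[T5,T6,T7,T2,T1] holders={T3,T4}
Final holders: {T3,T4} -> T1 not in holders

Answer: no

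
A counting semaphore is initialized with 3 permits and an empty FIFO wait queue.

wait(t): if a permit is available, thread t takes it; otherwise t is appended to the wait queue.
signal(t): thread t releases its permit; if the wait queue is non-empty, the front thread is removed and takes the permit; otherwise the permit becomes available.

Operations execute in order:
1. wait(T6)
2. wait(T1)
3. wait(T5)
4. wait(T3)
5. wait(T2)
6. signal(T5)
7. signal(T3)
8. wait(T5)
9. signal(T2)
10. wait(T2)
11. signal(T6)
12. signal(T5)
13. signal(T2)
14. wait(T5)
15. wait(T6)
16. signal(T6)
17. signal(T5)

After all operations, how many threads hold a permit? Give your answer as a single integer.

Step 1: wait(T6) -> count=2 queue=[] holders={T6}
Step 2: wait(T1) -> count=1 queue=[] holders={T1,T6}
Step 3: wait(T5) -> count=0 queue=[] holders={T1,T5,T6}
Step 4: wait(T3) -> count=0 queue=[T3] holders={T1,T5,T6}
Step 5: wait(T2) -> count=0 queue=[T3,T2] holders={T1,T5,T6}
Step 6: signal(T5) -> count=0 queue=[T2] holders={T1,T3,T6}
Step 7: signal(T3) -> count=0 queue=[] holders={T1,T2,T6}
Step 8: wait(T5) -> count=0 queue=[T5] holders={T1,T2,T6}
Step 9: signal(T2) -> count=0 queue=[] holders={T1,T5,T6}
Step 10: wait(T2) -> count=0 queue=[T2] holders={T1,T5,T6}
Step 11: signal(T6) -> count=0 queue=[] holders={T1,T2,T5}
Step 12: signal(T5) -> count=1 queue=[] holders={T1,T2}
Step 13: signal(T2) -> count=2 queue=[] holders={T1}
Step 14: wait(T5) -> count=1 queue=[] holders={T1,T5}
Step 15: wait(T6) -> count=0 queue=[] holders={T1,T5,T6}
Step 16: signal(T6) -> count=1 queue=[] holders={T1,T5}
Step 17: signal(T5) -> count=2 queue=[] holders={T1}
Final holders: {T1} -> 1 thread(s)

Answer: 1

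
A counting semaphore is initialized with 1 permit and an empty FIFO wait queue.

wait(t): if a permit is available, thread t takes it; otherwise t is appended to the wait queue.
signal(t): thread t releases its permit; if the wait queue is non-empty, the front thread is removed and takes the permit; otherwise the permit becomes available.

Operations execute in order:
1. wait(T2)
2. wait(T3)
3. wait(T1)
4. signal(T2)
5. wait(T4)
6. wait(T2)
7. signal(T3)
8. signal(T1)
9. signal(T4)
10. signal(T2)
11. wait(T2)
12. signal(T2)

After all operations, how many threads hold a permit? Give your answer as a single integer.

Answer: 0

Derivation:
Step 1: wait(T2) -> count=0 queue=[] holders={T2}
Step 2: wait(T3) -> count=0 queue=[T3] holders={T2}
Step 3: wait(T1) -> count=0 queue=[T3,T1] holders={T2}
Step 4: signal(T2) -> count=0 queue=[T1] holders={T3}
Step 5: wait(T4) -> count=0 queue=[T1,T4] holders={T3}
Step 6: wait(T2) -> count=0 queue=[T1,T4,T2] holders={T3}
Step 7: signal(T3) -> count=0 queue=[T4,T2] holders={T1}
Step 8: signal(T1) -> count=0 queue=[T2] holders={T4}
Step 9: signal(T4) -> count=0 queue=[] holders={T2}
Step 10: signal(T2) -> count=1 queue=[] holders={none}
Step 11: wait(T2) -> count=0 queue=[] holders={T2}
Step 12: signal(T2) -> count=1 queue=[] holders={none}
Final holders: {none} -> 0 thread(s)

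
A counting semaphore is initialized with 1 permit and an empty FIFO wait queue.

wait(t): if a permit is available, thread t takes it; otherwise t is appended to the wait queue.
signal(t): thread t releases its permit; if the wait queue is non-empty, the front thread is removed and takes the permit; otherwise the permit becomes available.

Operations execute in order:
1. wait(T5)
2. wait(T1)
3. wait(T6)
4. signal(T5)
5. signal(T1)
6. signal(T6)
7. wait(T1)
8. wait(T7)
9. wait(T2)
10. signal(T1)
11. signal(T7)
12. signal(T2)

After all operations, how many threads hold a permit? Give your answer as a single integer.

Answer: 0

Derivation:
Step 1: wait(T5) -> count=0 queue=[] holders={T5}
Step 2: wait(T1) -> count=0 queue=[T1] holders={T5}
Step 3: wait(T6) -> count=0 queue=[T1,T6] holders={T5}
Step 4: signal(T5) -> count=0 queue=[T6] holders={T1}
Step 5: signal(T1) -> count=0 queue=[] holders={T6}
Step 6: signal(T6) -> count=1 queue=[] holders={none}
Step 7: wait(T1) -> count=0 queue=[] holders={T1}
Step 8: wait(T7) -> count=0 queue=[T7] holders={T1}
Step 9: wait(T2) -> count=0 queue=[T7,T2] holders={T1}
Step 10: signal(T1) -> count=0 queue=[T2] holders={T7}
Step 11: signal(T7) -> count=0 queue=[] holders={T2}
Step 12: signal(T2) -> count=1 queue=[] holders={none}
Final holders: {none} -> 0 thread(s)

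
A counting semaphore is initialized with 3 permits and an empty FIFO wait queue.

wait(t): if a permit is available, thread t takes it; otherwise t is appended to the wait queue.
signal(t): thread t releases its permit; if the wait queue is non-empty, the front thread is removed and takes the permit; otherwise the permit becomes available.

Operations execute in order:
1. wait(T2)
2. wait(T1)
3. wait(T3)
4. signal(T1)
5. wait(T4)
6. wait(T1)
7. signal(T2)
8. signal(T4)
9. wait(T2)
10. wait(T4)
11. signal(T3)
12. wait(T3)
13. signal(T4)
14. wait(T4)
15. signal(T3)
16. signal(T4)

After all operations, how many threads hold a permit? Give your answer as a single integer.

Answer: 2

Derivation:
Step 1: wait(T2) -> count=2 queue=[] holders={T2}
Step 2: wait(T1) -> count=1 queue=[] holders={T1,T2}
Step 3: wait(T3) -> count=0 queue=[] holders={T1,T2,T3}
Step 4: signal(T1) -> count=1 queue=[] holders={T2,T3}
Step 5: wait(T4) -> count=0 queue=[] holders={T2,T3,T4}
Step 6: wait(T1) -> count=0 queue=[T1] holders={T2,T3,T4}
Step 7: signal(T2) -> count=0 queue=[] holders={T1,T3,T4}
Step 8: signal(T4) -> count=1 queue=[] holders={T1,T3}
Step 9: wait(T2) -> count=0 queue=[] holders={T1,T2,T3}
Step 10: wait(T4) -> count=0 queue=[T4] holders={T1,T2,T3}
Step 11: signal(T3) -> count=0 queue=[] holders={T1,T2,T4}
Step 12: wait(T3) -> count=0 queue=[T3] holders={T1,T2,T4}
Step 13: signal(T4) -> count=0 queue=[] holders={T1,T2,T3}
Step 14: wait(T4) -> count=0 queue=[T4] holders={T1,T2,T3}
Step 15: signal(T3) -> count=0 queue=[] holders={T1,T2,T4}
Step 16: signal(T4) -> count=1 queue=[] holders={T1,T2}
Final holders: {T1,T2} -> 2 thread(s)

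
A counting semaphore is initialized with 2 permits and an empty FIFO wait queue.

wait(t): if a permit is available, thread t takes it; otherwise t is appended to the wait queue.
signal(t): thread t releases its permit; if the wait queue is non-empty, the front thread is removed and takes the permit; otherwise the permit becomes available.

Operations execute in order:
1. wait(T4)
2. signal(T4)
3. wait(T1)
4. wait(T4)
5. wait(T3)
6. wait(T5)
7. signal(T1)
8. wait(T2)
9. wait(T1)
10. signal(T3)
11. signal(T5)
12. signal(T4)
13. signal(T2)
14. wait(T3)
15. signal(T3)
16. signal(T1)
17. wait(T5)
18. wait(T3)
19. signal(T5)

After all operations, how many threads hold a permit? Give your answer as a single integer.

Answer: 1

Derivation:
Step 1: wait(T4) -> count=1 queue=[] holders={T4}
Step 2: signal(T4) -> count=2 queue=[] holders={none}
Step 3: wait(T1) -> count=1 queue=[] holders={T1}
Step 4: wait(T4) -> count=0 queue=[] holders={T1,T4}
Step 5: wait(T3) -> count=0 queue=[T3] holders={T1,T4}
Step 6: wait(T5) -> count=0 queue=[T3,T5] holders={T1,T4}
Step 7: signal(T1) -> count=0 queue=[T5] holders={T3,T4}
Step 8: wait(T2) -> count=0 queue=[T5,T2] holders={T3,T4}
Step 9: wait(T1) -> count=0 queue=[T5,T2,T1] holders={T3,T4}
Step 10: signal(T3) -> count=0 queue=[T2,T1] holders={T4,T5}
Step 11: signal(T5) -> count=0 queue=[T1] holders={T2,T4}
Step 12: signal(T4) -> count=0 queue=[] holders={T1,T2}
Step 13: signal(T2) -> count=1 queue=[] holders={T1}
Step 14: wait(T3) -> count=0 queue=[] holders={T1,T3}
Step 15: signal(T3) -> count=1 queue=[] holders={T1}
Step 16: signal(T1) -> count=2 queue=[] holders={none}
Step 17: wait(T5) -> count=1 queue=[] holders={T5}
Step 18: wait(T3) -> count=0 queue=[] holders={T3,T5}
Step 19: signal(T5) -> count=1 queue=[] holders={T3}
Final holders: {T3} -> 1 thread(s)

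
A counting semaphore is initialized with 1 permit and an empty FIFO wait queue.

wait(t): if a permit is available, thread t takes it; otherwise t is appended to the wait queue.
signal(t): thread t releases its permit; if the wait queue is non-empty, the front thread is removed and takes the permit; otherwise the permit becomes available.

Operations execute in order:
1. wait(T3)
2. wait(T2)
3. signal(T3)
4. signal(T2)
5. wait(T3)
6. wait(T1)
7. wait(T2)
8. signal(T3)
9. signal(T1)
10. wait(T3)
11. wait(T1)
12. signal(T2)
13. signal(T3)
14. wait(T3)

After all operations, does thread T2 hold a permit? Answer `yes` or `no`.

Answer: no

Derivation:
Step 1: wait(T3) -> count=0 queue=[] holders={T3}
Step 2: wait(T2) -> count=0 queue=[T2] holders={T3}
Step 3: signal(T3) -> count=0 queue=[] holders={T2}
Step 4: signal(T2) -> count=1 queue=[] holders={none}
Step 5: wait(T3) -> count=0 queue=[] holders={T3}
Step 6: wait(T1) -> count=0 queue=[T1] holders={T3}
Step 7: wait(T2) -> count=0 queue=[T1,T2] holders={T3}
Step 8: signal(T3) -> count=0 queue=[T2] holders={T1}
Step 9: signal(T1) -> count=0 queue=[] holders={T2}
Step 10: wait(T3) -> count=0 queue=[T3] holders={T2}
Step 11: wait(T1) -> count=0 queue=[T3,T1] holders={T2}
Step 12: signal(T2) -> count=0 queue=[T1] holders={T3}
Step 13: signal(T3) -> count=0 queue=[] holders={T1}
Step 14: wait(T3) -> count=0 queue=[T3] holders={T1}
Final holders: {T1} -> T2 not in holders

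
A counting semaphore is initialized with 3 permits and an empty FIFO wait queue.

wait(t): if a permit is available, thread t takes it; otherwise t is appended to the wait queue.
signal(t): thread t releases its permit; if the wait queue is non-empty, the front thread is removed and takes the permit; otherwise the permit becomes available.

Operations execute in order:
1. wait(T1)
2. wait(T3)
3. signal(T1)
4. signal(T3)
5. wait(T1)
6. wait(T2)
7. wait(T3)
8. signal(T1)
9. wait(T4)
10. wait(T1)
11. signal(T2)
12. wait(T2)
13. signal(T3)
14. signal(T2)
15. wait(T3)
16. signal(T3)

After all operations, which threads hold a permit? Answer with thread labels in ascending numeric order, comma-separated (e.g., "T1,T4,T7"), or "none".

Answer: T1,T4

Derivation:
Step 1: wait(T1) -> count=2 queue=[] holders={T1}
Step 2: wait(T3) -> count=1 queue=[] holders={T1,T3}
Step 3: signal(T1) -> count=2 queue=[] holders={T3}
Step 4: signal(T3) -> count=3 queue=[] holders={none}
Step 5: wait(T1) -> count=2 queue=[] holders={T1}
Step 6: wait(T2) -> count=1 queue=[] holders={T1,T2}
Step 7: wait(T3) -> count=0 queue=[] holders={T1,T2,T3}
Step 8: signal(T1) -> count=1 queue=[] holders={T2,T3}
Step 9: wait(T4) -> count=0 queue=[] holders={T2,T3,T4}
Step 10: wait(T1) -> count=0 queue=[T1] holders={T2,T3,T4}
Step 11: signal(T2) -> count=0 queue=[] holders={T1,T3,T4}
Step 12: wait(T2) -> count=0 queue=[T2] holders={T1,T3,T4}
Step 13: signal(T3) -> count=0 queue=[] holders={T1,T2,T4}
Step 14: signal(T2) -> count=1 queue=[] holders={T1,T4}
Step 15: wait(T3) -> count=0 queue=[] holders={T1,T3,T4}
Step 16: signal(T3) -> count=1 queue=[] holders={T1,T4}
Final holders: T1,T4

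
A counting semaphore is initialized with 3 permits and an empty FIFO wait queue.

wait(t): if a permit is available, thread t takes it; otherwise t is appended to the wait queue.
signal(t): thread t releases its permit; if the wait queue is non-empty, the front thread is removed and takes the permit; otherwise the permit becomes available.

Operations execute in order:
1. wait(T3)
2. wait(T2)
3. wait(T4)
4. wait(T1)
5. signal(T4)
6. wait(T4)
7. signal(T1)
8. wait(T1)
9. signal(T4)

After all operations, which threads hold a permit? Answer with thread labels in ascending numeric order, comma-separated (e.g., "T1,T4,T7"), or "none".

Step 1: wait(T3) -> count=2 queue=[] holders={T3}
Step 2: wait(T2) -> count=1 queue=[] holders={T2,T3}
Step 3: wait(T4) -> count=0 queue=[] holders={T2,T3,T4}
Step 4: wait(T1) -> count=0 queue=[T1] holders={T2,T3,T4}
Step 5: signal(T4) -> count=0 queue=[] holders={T1,T2,T3}
Step 6: wait(T4) -> count=0 queue=[T4] holders={T1,T2,T3}
Step 7: signal(T1) -> count=0 queue=[] holders={T2,T3,T4}
Step 8: wait(T1) -> count=0 queue=[T1] holders={T2,T3,T4}
Step 9: signal(T4) -> count=0 queue=[] holders={T1,T2,T3}
Final holders: T1,T2,T3

Answer: T1,T2,T3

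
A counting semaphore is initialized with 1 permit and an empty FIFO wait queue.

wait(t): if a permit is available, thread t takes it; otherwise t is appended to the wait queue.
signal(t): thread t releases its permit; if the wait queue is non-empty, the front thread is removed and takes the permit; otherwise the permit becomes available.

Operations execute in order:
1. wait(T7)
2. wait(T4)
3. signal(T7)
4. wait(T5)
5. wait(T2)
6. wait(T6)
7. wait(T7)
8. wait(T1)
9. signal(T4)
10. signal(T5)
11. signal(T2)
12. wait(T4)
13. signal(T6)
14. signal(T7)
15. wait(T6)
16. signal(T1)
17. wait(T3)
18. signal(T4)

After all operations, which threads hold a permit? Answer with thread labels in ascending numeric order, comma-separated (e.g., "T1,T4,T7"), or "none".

Answer: T6

Derivation:
Step 1: wait(T7) -> count=0 queue=[] holders={T7}
Step 2: wait(T4) -> count=0 queue=[T4] holders={T7}
Step 3: signal(T7) -> count=0 queue=[] holders={T4}
Step 4: wait(T5) -> count=0 queue=[T5] holders={T4}
Step 5: wait(T2) -> count=0 queue=[T5,T2] holders={T4}
Step 6: wait(T6) -> count=0 queue=[T5,T2,T6] holders={T4}
Step 7: wait(T7) -> count=0 queue=[T5,T2,T6,T7] holders={T4}
Step 8: wait(T1) -> count=0 queue=[T5,T2,T6,T7,T1] holders={T4}
Step 9: signal(T4) -> count=0 queue=[T2,T6,T7,T1] holders={T5}
Step 10: signal(T5) -> count=0 queue=[T6,T7,T1] holders={T2}
Step 11: signal(T2) -> count=0 queue=[T7,T1] holders={T6}
Step 12: wait(T4) -> count=0 queue=[T7,T1,T4] holders={T6}
Step 13: signal(T6) -> count=0 queue=[T1,T4] holders={T7}
Step 14: signal(T7) -> count=0 queue=[T4] holders={T1}
Step 15: wait(T6) -> count=0 queue=[T4,T6] holders={T1}
Step 16: signal(T1) -> count=0 queue=[T6] holders={T4}
Step 17: wait(T3) -> count=0 queue=[T6,T3] holders={T4}
Step 18: signal(T4) -> count=0 queue=[T3] holders={T6}
Final holders: T6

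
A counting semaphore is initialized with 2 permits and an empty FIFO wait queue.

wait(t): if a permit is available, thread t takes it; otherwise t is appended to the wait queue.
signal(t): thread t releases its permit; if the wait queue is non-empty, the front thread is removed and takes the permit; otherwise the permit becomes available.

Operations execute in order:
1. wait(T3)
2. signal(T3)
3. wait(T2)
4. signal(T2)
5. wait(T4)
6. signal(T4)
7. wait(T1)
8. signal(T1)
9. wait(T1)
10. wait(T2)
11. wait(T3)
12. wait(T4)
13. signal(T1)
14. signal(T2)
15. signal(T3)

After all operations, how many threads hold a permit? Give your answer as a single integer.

Answer: 1

Derivation:
Step 1: wait(T3) -> count=1 queue=[] holders={T3}
Step 2: signal(T3) -> count=2 queue=[] holders={none}
Step 3: wait(T2) -> count=1 queue=[] holders={T2}
Step 4: signal(T2) -> count=2 queue=[] holders={none}
Step 5: wait(T4) -> count=1 queue=[] holders={T4}
Step 6: signal(T4) -> count=2 queue=[] holders={none}
Step 7: wait(T1) -> count=1 queue=[] holders={T1}
Step 8: signal(T1) -> count=2 queue=[] holders={none}
Step 9: wait(T1) -> count=1 queue=[] holders={T1}
Step 10: wait(T2) -> count=0 queue=[] holders={T1,T2}
Step 11: wait(T3) -> count=0 queue=[T3] holders={T1,T2}
Step 12: wait(T4) -> count=0 queue=[T3,T4] holders={T1,T2}
Step 13: signal(T1) -> count=0 queue=[T4] holders={T2,T3}
Step 14: signal(T2) -> count=0 queue=[] holders={T3,T4}
Step 15: signal(T3) -> count=1 queue=[] holders={T4}
Final holders: {T4} -> 1 thread(s)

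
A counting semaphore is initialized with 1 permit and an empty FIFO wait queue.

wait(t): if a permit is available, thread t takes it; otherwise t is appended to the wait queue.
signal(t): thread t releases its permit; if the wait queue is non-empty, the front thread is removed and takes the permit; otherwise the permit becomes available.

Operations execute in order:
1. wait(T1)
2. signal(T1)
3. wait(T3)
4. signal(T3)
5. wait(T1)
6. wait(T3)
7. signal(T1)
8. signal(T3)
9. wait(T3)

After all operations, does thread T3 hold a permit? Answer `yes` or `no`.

Step 1: wait(T1) -> count=0 queue=[] holders={T1}
Step 2: signal(T1) -> count=1 queue=[] holders={none}
Step 3: wait(T3) -> count=0 queue=[] holders={T3}
Step 4: signal(T3) -> count=1 queue=[] holders={none}
Step 5: wait(T1) -> count=0 queue=[] holders={T1}
Step 6: wait(T3) -> count=0 queue=[T3] holders={T1}
Step 7: signal(T1) -> count=0 queue=[] holders={T3}
Step 8: signal(T3) -> count=1 queue=[] holders={none}
Step 9: wait(T3) -> count=0 queue=[] holders={T3}
Final holders: {T3} -> T3 in holders

Answer: yes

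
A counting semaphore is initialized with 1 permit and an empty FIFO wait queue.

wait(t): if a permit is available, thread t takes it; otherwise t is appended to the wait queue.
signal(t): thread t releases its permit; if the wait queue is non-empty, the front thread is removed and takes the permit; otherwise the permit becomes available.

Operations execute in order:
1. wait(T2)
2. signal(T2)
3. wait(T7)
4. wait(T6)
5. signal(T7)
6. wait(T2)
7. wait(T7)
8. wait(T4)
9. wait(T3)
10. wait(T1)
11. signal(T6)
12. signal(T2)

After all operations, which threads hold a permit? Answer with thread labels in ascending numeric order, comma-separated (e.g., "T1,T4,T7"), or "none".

Step 1: wait(T2) -> count=0 queue=[] holders={T2}
Step 2: signal(T2) -> count=1 queue=[] holders={none}
Step 3: wait(T7) -> count=0 queue=[] holders={T7}
Step 4: wait(T6) -> count=0 queue=[T6] holders={T7}
Step 5: signal(T7) -> count=0 queue=[] holders={T6}
Step 6: wait(T2) -> count=0 queue=[T2] holders={T6}
Step 7: wait(T7) -> count=0 queue=[T2,T7] holders={T6}
Step 8: wait(T4) -> count=0 queue=[T2,T7,T4] holders={T6}
Step 9: wait(T3) -> count=0 queue=[T2,T7,T4,T3] holders={T6}
Step 10: wait(T1) -> count=0 queue=[T2,T7,T4,T3,T1] holders={T6}
Step 11: signal(T6) -> count=0 queue=[T7,T4,T3,T1] holders={T2}
Step 12: signal(T2) -> count=0 queue=[T4,T3,T1] holders={T7}
Final holders: T7

Answer: T7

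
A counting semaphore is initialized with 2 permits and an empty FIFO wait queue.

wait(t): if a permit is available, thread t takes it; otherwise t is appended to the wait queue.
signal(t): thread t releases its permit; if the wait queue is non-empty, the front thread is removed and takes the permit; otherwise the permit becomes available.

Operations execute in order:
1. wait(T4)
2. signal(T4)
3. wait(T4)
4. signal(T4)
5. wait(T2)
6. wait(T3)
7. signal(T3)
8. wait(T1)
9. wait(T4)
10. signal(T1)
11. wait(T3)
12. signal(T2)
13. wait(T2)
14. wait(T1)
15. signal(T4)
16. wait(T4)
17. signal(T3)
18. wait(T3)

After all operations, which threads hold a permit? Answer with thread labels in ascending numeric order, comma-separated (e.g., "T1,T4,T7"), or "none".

Answer: T1,T2

Derivation:
Step 1: wait(T4) -> count=1 queue=[] holders={T4}
Step 2: signal(T4) -> count=2 queue=[] holders={none}
Step 3: wait(T4) -> count=1 queue=[] holders={T4}
Step 4: signal(T4) -> count=2 queue=[] holders={none}
Step 5: wait(T2) -> count=1 queue=[] holders={T2}
Step 6: wait(T3) -> count=0 queue=[] holders={T2,T3}
Step 7: signal(T3) -> count=1 queue=[] holders={T2}
Step 8: wait(T1) -> count=0 queue=[] holders={T1,T2}
Step 9: wait(T4) -> count=0 queue=[T4] holders={T1,T2}
Step 10: signal(T1) -> count=0 queue=[] holders={T2,T4}
Step 11: wait(T3) -> count=0 queue=[T3] holders={T2,T4}
Step 12: signal(T2) -> count=0 queue=[] holders={T3,T4}
Step 13: wait(T2) -> count=0 queue=[T2] holders={T3,T4}
Step 14: wait(T1) -> count=0 queue=[T2,T1] holders={T3,T4}
Step 15: signal(T4) -> count=0 queue=[T1] holders={T2,T3}
Step 16: wait(T4) -> count=0 queue=[T1,T4] holders={T2,T3}
Step 17: signal(T3) -> count=0 queue=[T4] holders={T1,T2}
Step 18: wait(T3) -> count=0 queue=[T4,T3] holders={T1,T2}
Final holders: T1,T2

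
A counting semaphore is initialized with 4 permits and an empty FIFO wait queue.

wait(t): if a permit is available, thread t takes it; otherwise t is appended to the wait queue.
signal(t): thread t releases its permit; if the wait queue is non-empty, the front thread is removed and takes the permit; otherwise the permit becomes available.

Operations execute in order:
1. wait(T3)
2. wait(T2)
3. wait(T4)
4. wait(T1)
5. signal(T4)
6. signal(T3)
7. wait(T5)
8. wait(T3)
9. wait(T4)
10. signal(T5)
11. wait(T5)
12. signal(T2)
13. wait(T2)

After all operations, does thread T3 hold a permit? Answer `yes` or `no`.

Answer: yes

Derivation:
Step 1: wait(T3) -> count=3 queue=[] holders={T3}
Step 2: wait(T2) -> count=2 queue=[] holders={T2,T3}
Step 3: wait(T4) -> count=1 queue=[] holders={T2,T3,T4}
Step 4: wait(T1) -> count=0 queue=[] holders={T1,T2,T3,T4}
Step 5: signal(T4) -> count=1 queue=[] holders={T1,T2,T3}
Step 6: signal(T3) -> count=2 queue=[] holders={T1,T2}
Step 7: wait(T5) -> count=1 queue=[] holders={T1,T2,T5}
Step 8: wait(T3) -> count=0 queue=[] holders={T1,T2,T3,T5}
Step 9: wait(T4) -> count=0 queue=[T4] holders={T1,T2,T3,T5}
Step 10: signal(T5) -> count=0 queue=[] holders={T1,T2,T3,T4}
Step 11: wait(T5) -> count=0 queue=[T5] holders={T1,T2,T3,T4}
Step 12: signal(T2) -> count=0 queue=[] holders={T1,T3,T4,T5}
Step 13: wait(T2) -> count=0 queue=[T2] holders={T1,T3,T4,T5}
Final holders: {T1,T3,T4,T5} -> T3 in holders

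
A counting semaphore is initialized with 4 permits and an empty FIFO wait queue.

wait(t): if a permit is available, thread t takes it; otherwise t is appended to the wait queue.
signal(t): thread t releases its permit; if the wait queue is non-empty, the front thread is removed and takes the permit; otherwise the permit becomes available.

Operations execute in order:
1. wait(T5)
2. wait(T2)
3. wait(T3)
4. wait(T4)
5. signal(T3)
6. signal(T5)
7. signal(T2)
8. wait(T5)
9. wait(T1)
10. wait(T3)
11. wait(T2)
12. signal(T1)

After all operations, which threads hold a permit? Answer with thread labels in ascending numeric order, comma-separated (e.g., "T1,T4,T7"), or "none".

Step 1: wait(T5) -> count=3 queue=[] holders={T5}
Step 2: wait(T2) -> count=2 queue=[] holders={T2,T5}
Step 3: wait(T3) -> count=1 queue=[] holders={T2,T3,T5}
Step 4: wait(T4) -> count=0 queue=[] holders={T2,T3,T4,T5}
Step 5: signal(T3) -> count=1 queue=[] holders={T2,T4,T5}
Step 6: signal(T5) -> count=2 queue=[] holders={T2,T4}
Step 7: signal(T2) -> count=3 queue=[] holders={T4}
Step 8: wait(T5) -> count=2 queue=[] holders={T4,T5}
Step 9: wait(T1) -> count=1 queue=[] holders={T1,T4,T5}
Step 10: wait(T3) -> count=0 queue=[] holders={T1,T3,T4,T5}
Step 11: wait(T2) -> count=0 queue=[T2] holders={T1,T3,T4,T5}
Step 12: signal(T1) -> count=0 queue=[] holders={T2,T3,T4,T5}
Final holders: T2,T3,T4,T5

Answer: T2,T3,T4,T5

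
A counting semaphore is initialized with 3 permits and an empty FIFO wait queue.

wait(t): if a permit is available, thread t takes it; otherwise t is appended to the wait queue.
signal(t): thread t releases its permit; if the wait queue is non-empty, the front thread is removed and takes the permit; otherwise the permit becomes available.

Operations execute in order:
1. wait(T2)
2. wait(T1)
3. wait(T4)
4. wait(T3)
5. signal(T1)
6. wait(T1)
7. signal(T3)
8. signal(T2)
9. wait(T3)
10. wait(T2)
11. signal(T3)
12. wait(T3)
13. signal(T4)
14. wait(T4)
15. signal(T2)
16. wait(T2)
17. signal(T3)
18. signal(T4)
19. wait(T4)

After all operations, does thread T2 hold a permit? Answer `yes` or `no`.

Step 1: wait(T2) -> count=2 queue=[] holders={T2}
Step 2: wait(T1) -> count=1 queue=[] holders={T1,T2}
Step 3: wait(T4) -> count=0 queue=[] holders={T1,T2,T4}
Step 4: wait(T3) -> count=0 queue=[T3] holders={T1,T2,T4}
Step 5: signal(T1) -> count=0 queue=[] holders={T2,T3,T4}
Step 6: wait(T1) -> count=0 queue=[T1] holders={T2,T3,T4}
Step 7: signal(T3) -> count=0 queue=[] holders={T1,T2,T4}
Step 8: signal(T2) -> count=1 queue=[] holders={T1,T4}
Step 9: wait(T3) -> count=0 queue=[] holders={T1,T3,T4}
Step 10: wait(T2) -> count=0 queue=[T2] holders={T1,T3,T4}
Step 11: signal(T3) -> count=0 queue=[] holders={T1,T2,T4}
Step 12: wait(T3) -> count=0 queue=[T3] holders={T1,T2,T4}
Step 13: signal(T4) -> count=0 queue=[] holders={T1,T2,T3}
Step 14: wait(T4) -> count=0 queue=[T4] holders={T1,T2,T3}
Step 15: signal(T2) -> count=0 queue=[] holders={T1,T3,T4}
Step 16: wait(T2) -> count=0 queue=[T2] holders={T1,T3,T4}
Step 17: signal(T3) -> count=0 queue=[] holders={T1,T2,T4}
Step 18: signal(T4) -> count=1 queue=[] holders={T1,T2}
Step 19: wait(T4) -> count=0 queue=[] holders={T1,T2,T4}
Final holders: {T1,T2,T4} -> T2 in holders

Answer: yes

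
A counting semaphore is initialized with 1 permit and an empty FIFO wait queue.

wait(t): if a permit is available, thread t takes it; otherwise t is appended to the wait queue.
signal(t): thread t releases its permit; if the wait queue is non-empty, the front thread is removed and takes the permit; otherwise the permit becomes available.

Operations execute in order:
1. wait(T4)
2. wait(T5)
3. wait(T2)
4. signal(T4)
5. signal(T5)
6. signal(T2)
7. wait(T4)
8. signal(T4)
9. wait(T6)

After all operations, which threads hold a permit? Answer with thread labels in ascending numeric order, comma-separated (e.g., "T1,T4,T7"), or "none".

Answer: T6

Derivation:
Step 1: wait(T4) -> count=0 queue=[] holders={T4}
Step 2: wait(T5) -> count=0 queue=[T5] holders={T4}
Step 3: wait(T2) -> count=0 queue=[T5,T2] holders={T4}
Step 4: signal(T4) -> count=0 queue=[T2] holders={T5}
Step 5: signal(T5) -> count=0 queue=[] holders={T2}
Step 6: signal(T2) -> count=1 queue=[] holders={none}
Step 7: wait(T4) -> count=0 queue=[] holders={T4}
Step 8: signal(T4) -> count=1 queue=[] holders={none}
Step 9: wait(T6) -> count=0 queue=[] holders={T6}
Final holders: T6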